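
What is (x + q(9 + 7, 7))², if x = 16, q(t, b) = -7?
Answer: 81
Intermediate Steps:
(x + q(9 + 7, 7))² = (16 - 7)² = 9² = 81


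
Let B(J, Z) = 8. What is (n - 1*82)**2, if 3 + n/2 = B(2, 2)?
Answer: 5184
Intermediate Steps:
n = 10 (n = -6 + 2*8 = -6 + 16 = 10)
(n - 1*82)**2 = (10 - 1*82)**2 = (10 - 82)**2 = (-72)**2 = 5184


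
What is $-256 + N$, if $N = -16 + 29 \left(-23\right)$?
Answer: $-939$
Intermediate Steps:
$N = -683$ ($N = -16 - 667 = -683$)
$-256 + N = -256 - 683 = -939$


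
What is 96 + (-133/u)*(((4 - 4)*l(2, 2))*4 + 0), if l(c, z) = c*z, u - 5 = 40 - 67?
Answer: 96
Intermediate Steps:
u = -22 (u = 5 + (40 - 67) = 5 - 27 = -22)
96 + (-133/u)*(((4 - 4)*l(2, 2))*4 + 0) = 96 + (-133/(-22))*(((4 - 4)*(2*2))*4 + 0) = 96 + (-133*(-1/22))*((0*4)*4 + 0) = 96 + 133*(0*4 + 0)/22 = 96 + 133*(0 + 0)/22 = 96 + (133/22)*0 = 96 + 0 = 96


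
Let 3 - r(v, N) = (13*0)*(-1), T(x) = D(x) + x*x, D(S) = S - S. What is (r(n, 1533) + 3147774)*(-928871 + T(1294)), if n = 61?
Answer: 2346872359005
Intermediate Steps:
D(S) = 0
T(x) = x**2 (T(x) = 0 + x*x = 0 + x**2 = x**2)
r(v, N) = 3 (r(v, N) = 3 - 13*0*(-1) = 3 - 0*(-1) = 3 - 1*0 = 3 + 0 = 3)
(r(n, 1533) + 3147774)*(-928871 + T(1294)) = (3 + 3147774)*(-928871 + 1294**2) = 3147777*(-928871 + 1674436) = 3147777*745565 = 2346872359005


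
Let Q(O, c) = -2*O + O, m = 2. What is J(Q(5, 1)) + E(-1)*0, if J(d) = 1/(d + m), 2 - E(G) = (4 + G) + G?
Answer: -1/3 ≈ -0.33333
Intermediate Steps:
E(G) = -2 - 2*G (E(G) = 2 - ((4 + G) + G) = 2 - (4 + 2*G) = 2 + (-4 - 2*G) = -2 - 2*G)
Q(O, c) = -O
J(d) = 1/(2 + d) (J(d) = 1/(d + 2) = 1/(2 + d))
J(Q(5, 1)) + E(-1)*0 = 1/(2 - 1*5) + (-2 - 2*(-1))*0 = 1/(2 - 5) + (-2 + 2)*0 = 1/(-3) + 0*0 = -1/3 + 0 = -1/3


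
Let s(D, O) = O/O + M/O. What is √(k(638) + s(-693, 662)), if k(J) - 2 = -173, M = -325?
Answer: I*√74716630/662 ≈ 13.057*I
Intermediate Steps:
s(D, O) = 1 - 325/O (s(D, O) = O/O - 325/O = 1 - 325/O)
k(J) = -171 (k(J) = 2 - 173 = -171)
√(k(638) + s(-693, 662)) = √(-171 + (-325 + 662)/662) = √(-171 + (1/662)*337) = √(-171 + 337/662) = √(-112865/662) = I*√74716630/662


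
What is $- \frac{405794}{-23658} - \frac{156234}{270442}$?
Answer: $\frac{26511889244}{1599529209} \approx 16.575$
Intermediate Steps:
$- \frac{405794}{-23658} - \frac{156234}{270442} = \left(-405794\right) \left(- \frac{1}{23658}\right) - \frac{78117}{135221} = \frac{202897}{11829} - \frac{78117}{135221} = \frac{26511889244}{1599529209}$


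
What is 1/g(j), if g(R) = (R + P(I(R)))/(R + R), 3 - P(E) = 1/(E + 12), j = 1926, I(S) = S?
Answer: 7465176/3738401 ≈ 1.9969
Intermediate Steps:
P(E) = 3 - 1/(12 + E) (P(E) = 3 - 1/(E + 12) = 3 - 1/(12 + E))
g(R) = (R + (35 + 3*R)/(12 + R))/(2*R) (g(R) = (R + (35 + 3*R)/(12 + R))/(R + R) = (R + (35 + 3*R)/(12 + R))/((2*R)) = (R + (35 + 3*R)/(12 + R))*(1/(2*R)) = (R + (35 + 3*R)/(12 + R))/(2*R))
1/g(j) = 1/((½)*(35 + 1926² + 15*1926)/(1926*(12 + 1926))) = 1/((½)*(1/1926)*(35 + 3709476 + 28890)/1938) = 1/((½)*(1/1926)*(1/1938)*3738401) = 1/(3738401/7465176) = 7465176/3738401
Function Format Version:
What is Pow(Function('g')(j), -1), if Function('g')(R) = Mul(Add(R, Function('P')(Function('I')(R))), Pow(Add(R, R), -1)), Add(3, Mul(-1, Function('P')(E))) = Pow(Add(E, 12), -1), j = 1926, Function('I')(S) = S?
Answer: Rational(7465176, 3738401) ≈ 1.9969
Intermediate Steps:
Function('P')(E) = Add(3, Mul(-1, Pow(Add(12, E), -1))) (Function('P')(E) = Add(3, Mul(-1, Pow(Add(E, 12), -1))) = Add(3, Mul(-1, Pow(Add(12, E), -1))))
Function('g')(R) = Mul(Rational(1, 2), Pow(R, -1), Add(R, Mul(Pow(Add(12, R), -1), Add(35, Mul(3, R))))) (Function('g')(R) = Mul(Add(R, Mul(Pow(Add(12, R), -1), Add(35, Mul(3, R)))), Pow(Add(R, R), -1)) = Mul(Add(R, Mul(Pow(Add(12, R), -1), Add(35, Mul(3, R)))), Pow(Mul(2, R), -1)) = Mul(Add(R, Mul(Pow(Add(12, R), -1), Add(35, Mul(3, R)))), Mul(Rational(1, 2), Pow(R, -1))) = Mul(Rational(1, 2), Pow(R, -1), Add(R, Mul(Pow(Add(12, R), -1), Add(35, Mul(3, R))))))
Pow(Function('g')(j), -1) = Pow(Mul(Rational(1, 2), Pow(1926, -1), Pow(Add(12, 1926), -1), Add(35, Pow(1926, 2), Mul(15, 1926))), -1) = Pow(Mul(Rational(1, 2), Rational(1, 1926), Pow(1938, -1), Add(35, 3709476, 28890)), -1) = Pow(Mul(Rational(1, 2), Rational(1, 1926), Rational(1, 1938), 3738401), -1) = Pow(Rational(3738401, 7465176), -1) = Rational(7465176, 3738401)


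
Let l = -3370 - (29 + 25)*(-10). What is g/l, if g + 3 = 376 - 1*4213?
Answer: 384/283 ≈ 1.3569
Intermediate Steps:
g = -3840 (g = -3 + (376 - 1*4213) = -3 + (376 - 4213) = -3 - 3837 = -3840)
l = -2830 (l = -3370 - 54*(-10) = -3370 - 1*(-540) = -3370 + 540 = -2830)
g/l = -3840/(-2830) = -3840*(-1/2830) = 384/283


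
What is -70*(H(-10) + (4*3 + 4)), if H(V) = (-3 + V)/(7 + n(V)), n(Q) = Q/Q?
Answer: -4025/4 ≈ -1006.3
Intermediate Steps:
n(Q) = 1
H(V) = -3/8 + V/8 (H(V) = (-3 + V)/(7 + 1) = (-3 + V)/8 = (-3 + V)*(1/8) = -3/8 + V/8)
-70*(H(-10) + (4*3 + 4)) = -70*((-3/8 + (1/8)*(-10)) + (4*3 + 4)) = -70*((-3/8 - 5/4) + (12 + 4)) = -70*(-13/8 + 16) = -70*115/8 = -4025/4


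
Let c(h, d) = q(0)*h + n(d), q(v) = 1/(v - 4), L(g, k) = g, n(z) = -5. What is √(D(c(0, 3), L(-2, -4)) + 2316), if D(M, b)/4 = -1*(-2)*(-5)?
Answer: 2*√569 ≈ 47.707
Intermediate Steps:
q(v) = 1/(-4 + v)
c(h, d) = -5 - h/4 (c(h, d) = h/(-4 + 0) - 5 = h/(-4) - 5 = -h/4 - 5 = -5 - h/4)
D(M, b) = -40 (D(M, b) = 4*(-1*(-2)*(-5)) = 4*(2*(-5)) = 4*(-10) = -40)
√(D(c(0, 3), L(-2, -4)) + 2316) = √(-40 + 2316) = √2276 = 2*√569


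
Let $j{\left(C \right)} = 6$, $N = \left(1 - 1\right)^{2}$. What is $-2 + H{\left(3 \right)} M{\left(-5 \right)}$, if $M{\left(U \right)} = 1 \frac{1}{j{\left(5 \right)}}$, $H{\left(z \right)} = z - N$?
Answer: $- \frac{3}{2} \approx -1.5$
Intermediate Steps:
$N = 0$ ($N = 0^{2} = 0$)
$H{\left(z \right)} = z$ ($H{\left(z \right)} = z - 0 = z + 0 = z$)
$M{\left(U \right)} = \frac{1}{6}$ ($M{\left(U \right)} = 1 \cdot \frac{1}{6} = \frac{1}{6}$)
$-2 + H{\left(3 \right)} M{\left(-5 \right)} = -2 + 3 \cdot \frac{1}{6} = -2 + \frac{1}{2} = - \frac{3}{2}$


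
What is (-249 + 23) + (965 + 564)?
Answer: 1303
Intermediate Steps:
(-249 + 23) + (965 + 564) = -226 + 1529 = 1303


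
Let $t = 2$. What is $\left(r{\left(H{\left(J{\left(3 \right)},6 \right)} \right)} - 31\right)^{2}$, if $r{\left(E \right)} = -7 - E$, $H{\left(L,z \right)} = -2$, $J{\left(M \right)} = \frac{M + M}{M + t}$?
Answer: $1296$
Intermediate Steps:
$J{\left(M \right)} = \frac{2 M}{2 + M}$ ($J{\left(M \right)} = \frac{M + M}{M + 2} = \frac{2 M}{2 + M}$)
$\left(r{\left(H{\left(J{\left(3 \right)},6 \right)} \right)} - 31\right)^{2} = \left(\left(-7 - -2\right) - 31\right)^{2} = \left(\left(-7 + 2\right) - 31\right)^{2} = \left(-5 - 31\right)^{2} = \left(-36\right)^{2} = 1296$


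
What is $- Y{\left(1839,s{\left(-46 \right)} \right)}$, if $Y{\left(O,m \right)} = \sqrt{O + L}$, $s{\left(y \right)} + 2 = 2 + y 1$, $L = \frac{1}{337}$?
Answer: $- \frac{4 \sqrt{13053358}}{337} \approx -42.884$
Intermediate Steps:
$L = \frac{1}{337} \approx 0.0029674$
$s{\left(y \right)} = y$ ($s{\left(y \right)} = -2 + \left(2 + y 1\right) = -2 + \left(2 + y\right) = y$)
$Y{\left(O,m \right)} = \sqrt{\frac{1}{337} + O}$ ($Y{\left(O,m \right)} = \sqrt{O + \frac{1}{337}} = \sqrt{\frac{1}{337} + O}$)
$- Y{\left(1839,s{\left(-46 \right)} \right)} = - \frac{\sqrt{337 + 113569 \cdot 1839}}{337} = - \frac{\sqrt{337 + 208853391}}{337} = - \frac{\sqrt{208853728}}{337} = - \frac{4 \sqrt{13053358}}{337}$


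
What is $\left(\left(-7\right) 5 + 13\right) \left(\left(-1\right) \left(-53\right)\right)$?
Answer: $-1166$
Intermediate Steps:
$\left(\left(-7\right) 5 + 13\right) \left(\left(-1\right) \left(-53\right)\right) = \left(-35 + 13\right) 53 = \left(-22\right) 53 = -1166$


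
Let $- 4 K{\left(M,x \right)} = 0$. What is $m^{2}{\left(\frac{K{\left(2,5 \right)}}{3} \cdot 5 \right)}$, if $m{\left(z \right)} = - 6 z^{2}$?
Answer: $0$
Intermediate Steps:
$K{\left(M,x \right)} = 0$ ($K{\left(M,x \right)} = \left(- \frac{1}{4}\right) 0 = 0$)
$m^{2}{\left(\frac{K{\left(2,5 \right)}}{3} \cdot 5 \right)} = \left(- 6 \left(\frac{1}{3} \cdot 0 \cdot 5\right)^{2}\right)^{2} = \left(- 6 \left(0 \cdot 5\right)^{2}\right)^{2} = \left(- 6 \cdot 0^{2}\right)^{2} = \left(\left(-6\right) 0\right)^{2} = 0^{2} = 0$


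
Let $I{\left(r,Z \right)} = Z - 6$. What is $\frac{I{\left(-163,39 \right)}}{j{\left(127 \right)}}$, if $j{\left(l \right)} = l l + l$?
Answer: $\frac{33}{16256} \approx 0.00203$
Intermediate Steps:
$I{\left(r,Z \right)} = -6 + Z$
$j{\left(l \right)} = l + l^{2}$ ($j{\left(l \right)} = l^{2} + l = l + l^{2}$)
$\frac{I{\left(-163,39 \right)}}{j{\left(127 \right)}} = \frac{-6 + 39}{127 \left(1 + 127\right)} = \frac{33}{127 \cdot 128} = \frac{33}{16256}$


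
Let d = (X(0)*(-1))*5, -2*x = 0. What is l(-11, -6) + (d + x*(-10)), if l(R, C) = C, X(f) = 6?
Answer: -36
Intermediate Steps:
x = 0 (x = -½*0 = 0)
d = -30 (d = (6*(-1))*5 = -6*5 = -30)
l(-11, -6) + (d + x*(-10)) = -6 + (-30 + 0*(-10)) = -6 + (-30 + 0) = -6 - 30 = -36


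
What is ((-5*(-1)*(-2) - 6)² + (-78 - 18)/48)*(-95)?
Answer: -24130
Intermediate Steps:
((-5*(-1)*(-2) - 6)² + (-78 - 18)/48)*(-95) = ((5*(-2) - 6)² - 96*1/48)*(-95) = ((-10 - 6)² - 2)*(-95) = ((-16)² - 2)*(-95) = (256 - 2)*(-95) = 254*(-95) = -24130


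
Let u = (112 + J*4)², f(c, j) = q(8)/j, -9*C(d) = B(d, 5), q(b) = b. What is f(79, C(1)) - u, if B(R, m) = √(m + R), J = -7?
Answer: -7056 - 12*√6 ≈ -7085.4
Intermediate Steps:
B(R, m) = √(R + m)
C(d) = -√(5 + d)/9 (C(d) = -√(d + 5)/9 = -√(5 + d)/9)
f(c, j) = 8/j
u = 7056 (u = (112 - 7*4)² = (112 - 28)² = 84² = 7056)
f(79, C(1)) - u = 8/((-√(5 + 1)/9)) - 1*7056 = 8/((-√6/9)) - 7056 = 8*(-3*√6/2) - 7056 = -12*√6 - 7056 = -7056 - 12*√6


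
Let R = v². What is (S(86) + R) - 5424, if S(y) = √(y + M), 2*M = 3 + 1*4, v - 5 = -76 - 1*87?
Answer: 19540 + √358/2 ≈ 19549.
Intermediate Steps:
v = -158 (v = 5 + (-76 - 1*87) = 5 + (-76 - 87) = 5 - 163 = -158)
R = 24964 (R = (-158)² = 24964)
M = 7/2 (M = (3 + 1*4)/2 = (3 + 4)/2 = (½)*7 = 7/2 ≈ 3.5000)
S(y) = √(7/2 + y) (S(y) = √(y + 7/2) = √(7/2 + y))
(S(86) + R) - 5424 = (√(14 + 4*86)/2 + 24964) - 5424 = (√(14 + 344)/2 + 24964) - 5424 = (√358/2 + 24964) - 5424 = (24964 + √358/2) - 5424 = 19540 + √358/2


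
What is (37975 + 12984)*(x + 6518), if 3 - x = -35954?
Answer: 2164483525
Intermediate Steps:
x = 35957 (x = 3 - 1*(-35954) = 3 + 35954 = 35957)
(37975 + 12984)*(x + 6518) = (37975 + 12984)*(35957 + 6518) = 50959*42475 = 2164483525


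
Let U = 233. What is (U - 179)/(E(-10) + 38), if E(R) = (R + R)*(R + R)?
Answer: 9/73 ≈ 0.12329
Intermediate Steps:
E(R) = 4*R² (E(R) = (2*R)*(2*R) = 4*R²)
(U - 179)/(E(-10) + 38) = (233 - 179)/(4*(-10)² + 38) = 54/(4*100 + 38) = 54/(400 + 38) = 54/438 = 54*(1/438) = 9/73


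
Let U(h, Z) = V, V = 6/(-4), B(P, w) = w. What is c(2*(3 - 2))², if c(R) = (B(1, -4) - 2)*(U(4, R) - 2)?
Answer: 441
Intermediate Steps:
V = -3/2 (V = 6*(-¼) = -3/2 ≈ -1.5000)
U(h, Z) = -3/2
c(R) = 21 (c(R) = (-4 - 2)*(-3/2 - 2) = -6*(-7/2) = 21)
c(2*(3 - 2))² = 21² = 441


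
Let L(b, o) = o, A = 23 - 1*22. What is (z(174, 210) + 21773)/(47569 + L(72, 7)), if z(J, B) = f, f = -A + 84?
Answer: 2732/5947 ≈ 0.45939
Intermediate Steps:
A = 1 (A = 23 - 22 = 1)
f = 83 (f = -1*1 + 84 = -1 + 84 = 83)
z(J, B) = 83
(z(174, 210) + 21773)/(47569 + L(72, 7)) = (83 + 21773)/(47569 + 7) = 21856/47576 = 21856*(1/47576) = 2732/5947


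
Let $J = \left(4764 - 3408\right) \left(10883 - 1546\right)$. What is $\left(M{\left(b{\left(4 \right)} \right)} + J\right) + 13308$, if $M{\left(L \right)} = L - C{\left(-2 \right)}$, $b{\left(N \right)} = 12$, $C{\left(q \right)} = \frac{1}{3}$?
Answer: $\frac{38022875}{3} \approx 1.2674 \cdot 10^{7}$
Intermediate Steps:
$C{\left(q \right)} = \frac{1}{3}$
$M{\left(L \right)} = - \frac{1}{3} + L$ ($M{\left(L \right)} = L - \frac{1}{3} = - \frac{1}{3} + L$)
$J = 12660972$ ($J = 1356 \cdot 9337 = 12660972$)
$\left(M{\left(b{\left(4 \right)} \right)} + J\right) + 13308 = \left(\left(- \frac{1}{3} + 12\right) + 12660972\right) + 13308 = \left(\frac{35}{3} + 12660972\right) + 13308 = \frac{37982951}{3} + 13308 = \frac{38022875}{3}$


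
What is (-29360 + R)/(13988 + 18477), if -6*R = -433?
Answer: -175727/194790 ≈ -0.90214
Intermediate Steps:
R = 433/6 (R = -⅙*(-433) = 433/6 ≈ 72.167)
(-29360 + R)/(13988 + 18477) = (-29360 + 433/6)/(13988 + 18477) = -175727/6/32465 = -175727/6*1/32465 = -175727/194790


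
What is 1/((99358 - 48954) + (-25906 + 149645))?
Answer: 1/174143 ≈ 5.7424e-6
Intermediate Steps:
1/((99358 - 48954) + (-25906 + 149645)) = 1/(50404 + 123739) = 1/174143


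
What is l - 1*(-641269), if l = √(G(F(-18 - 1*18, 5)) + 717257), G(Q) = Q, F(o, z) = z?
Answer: 641269 + 7*√14638 ≈ 6.4212e+5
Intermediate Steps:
l = 7*√14638 (l = √(5 + 717257) = √717262 = 7*√14638 ≈ 846.91)
l - 1*(-641269) = 7*√14638 - 1*(-641269) = 7*√14638 + 641269 = 641269 + 7*√14638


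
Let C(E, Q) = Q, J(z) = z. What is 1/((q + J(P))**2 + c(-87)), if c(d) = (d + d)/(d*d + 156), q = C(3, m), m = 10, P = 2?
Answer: 2575/370742 ≈ 0.0069455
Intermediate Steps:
q = 10
c(d) = 2*d/(156 + d**2) (c(d) = (2*d)/(d**2 + 156) = (2*d)/(156 + d**2) = 2*d/(156 + d**2))
1/((q + J(P))**2 + c(-87)) = 1/((10 + 2)**2 + 2*(-87)/(156 + (-87)**2)) = 1/(12**2 + 2*(-87)/(156 + 7569)) = 1/(144 + 2*(-87)/7725) = 1/(144 + 2*(-87)*(1/7725)) = 1/(144 - 58/2575) = 1/(370742/2575) = 2575/370742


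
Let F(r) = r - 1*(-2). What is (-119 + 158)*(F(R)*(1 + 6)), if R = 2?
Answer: 1092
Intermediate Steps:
F(r) = 2 + r (F(r) = r + 2 = 2 + r)
(-119 + 158)*(F(R)*(1 + 6)) = (-119 + 158)*((2 + 2)*(1 + 6)) = 39*(4*7) = 39*28 = 1092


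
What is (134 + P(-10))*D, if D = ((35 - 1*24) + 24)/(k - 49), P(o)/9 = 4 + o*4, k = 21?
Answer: 475/2 ≈ 237.50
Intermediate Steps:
P(o) = 36 + 36*o (P(o) = 9*(4 + o*4) = 9*(4 + 4*o) = 36 + 36*o)
D = -5/4 (D = ((35 - 1*24) + 24)/(21 - 49) = ((35 - 24) + 24)/(-28) = (11 + 24)*(-1/28) = 35*(-1/28) = -5/4 ≈ -1.2500)
(134 + P(-10))*D = (134 + (36 + 36*(-10)))*(-5/4) = (134 + (36 - 360))*(-5/4) = (134 - 324)*(-5/4) = -190*(-5/4) = 475/2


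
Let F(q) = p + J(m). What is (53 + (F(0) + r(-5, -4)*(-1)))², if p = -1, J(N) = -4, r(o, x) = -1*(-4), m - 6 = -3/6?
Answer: 1936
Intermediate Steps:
m = 11/2 (m = 6 - 3/6 = 6 - 3*⅙ = 6 - ½ = 11/2 ≈ 5.5000)
r(o, x) = 4
F(q) = -5 (F(q) = -1 - 4 = -5)
(53 + (F(0) + r(-5, -4)*(-1)))² = (53 + (-5 + 4*(-1)))² = (53 + (-5 - 4))² = (53 - 9)² = 44² = 1936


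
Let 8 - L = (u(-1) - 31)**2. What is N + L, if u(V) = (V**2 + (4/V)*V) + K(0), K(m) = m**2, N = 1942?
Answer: 1274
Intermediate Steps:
u(V) = 4 + V**2 (u(V) = (V**2 + (4/V)*V) + 0**2 = (V**2 + 4) + 0 = (4 + V**2) + 0 = 4 + V**2)
L = -668 (L = 8 - ((4 + (-1)**2) - 31)**2 = 8 - ((4 + 1) - 31)**2 = 8 - (5 - 31)**2 = 8 - 1*(-26)**2 = 8 - 1*676 = 8 - 676 = -668)
N + L = 1942 - 668 = 1274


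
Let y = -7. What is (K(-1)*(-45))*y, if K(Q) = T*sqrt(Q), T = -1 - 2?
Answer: -945*I ≈ -945.0*I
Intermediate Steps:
T = -3
K(Q) = -3*sqrt(Q)
(K(-1)*(-45))*y = (-3*I*(-45))*(-7) = (135*I)*(-7) = -945*I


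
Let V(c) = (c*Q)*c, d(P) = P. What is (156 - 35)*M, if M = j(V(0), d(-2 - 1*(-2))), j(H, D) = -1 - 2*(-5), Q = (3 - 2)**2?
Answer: 1089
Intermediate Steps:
Q = 1 (Q = 1**2 = 1)
V(c) = c**2 (V(c) = (c*1)*c = c*c = c**2)
j(H, D) = 9 (j(H, D) = -1 + 10 = 9)
M = 9
(156 - 35)*M = (156 - 35)*9 = 121*9 = 1089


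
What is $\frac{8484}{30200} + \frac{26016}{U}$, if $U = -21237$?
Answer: $- \frac{50459041}{53446450} \approx -0.9441$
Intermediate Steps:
$\frac{8484}{30200} + \frac{26016}{U} = \frac{8484}{30200} + \frac{26016}{-21237} = 8484 \cdot \frac{1}{30200} + 26016 \left(- \frac{1}{21237}\right) = \frac{2121}{7550} - \frac{8672}{7079} = - \frac{50459041}{53446450}$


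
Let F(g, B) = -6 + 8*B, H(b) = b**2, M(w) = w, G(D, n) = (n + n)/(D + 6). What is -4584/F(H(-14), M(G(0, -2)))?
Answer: 6876/17 ≈ 404.47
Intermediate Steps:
G(D, n) = 2*n/(6 + D) (G(D, n) = (2*n)/(6 + D) = 2*n/(6 + D))
-4584/F(H(-14), M(G(0, -2))) = -4584/(-6 + 8*(2*(-2)/(6 + 0))) = -4584/(-6 + 8*(2*(-2)/6)) = -4584/(-6 + 8*(2*(-2)*(1/6))) = -4584/(-6 + 8*(-2/3)) = -4584/(-6 - 16/3) = -4584/(-34/3) = -4584*(-3/34) = 6876/17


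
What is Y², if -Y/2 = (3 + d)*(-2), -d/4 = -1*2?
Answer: 1936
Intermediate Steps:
d = 8 (d = -(-4)*2 = -4*(-2) = 8)
Y = 44 (Y = -2*(3 + 8)*(-2) = -22*(-2) = -2*(-22) = 44)
Y² = 44² = 1936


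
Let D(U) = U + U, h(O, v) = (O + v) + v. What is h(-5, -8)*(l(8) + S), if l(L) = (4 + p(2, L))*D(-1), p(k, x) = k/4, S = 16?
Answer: -147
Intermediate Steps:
h(O, v) = O + 2*v
D(U) = 2*U
p(k, x) = k/4 (p(k, x) = k*(¼) = k/4)
l(L) = -9 (l(L) = (4 + (¼)*2)*(2*(-1)) = (4 + ½)*(-2) = (9/2)*(-2) = -9)
h(-5, -8)*(l(8) + S) = (-5 + 2*(-8))*(-9 + 16) = (-5 - 16)*7 = -21*7 = -147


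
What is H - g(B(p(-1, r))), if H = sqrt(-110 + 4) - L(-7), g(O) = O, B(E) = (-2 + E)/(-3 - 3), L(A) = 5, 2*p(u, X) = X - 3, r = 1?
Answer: -11/2 + I*sqrt(106) ≈ -5.5 + 10.296*I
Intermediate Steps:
p(u, X) = -3/2 + X/2 (p(u, X) = (X - 3)/2 = (-3 + X)/2 = -3/2 + X/2)
B(E) = 1/3 - E/6 (B(E) = (-2 + E)/(-6) = (-2 + E)*(-1/6) = 1/3 - E/6)
H = -5 + I*sqrt(106) (H = sqrt(-110 + 4) - 1*5 = sqrt(-106) - 5 = I*sqrt(106) - 5 = -5 + I*sqrt(106) ≈ -5.0 + 10.296*I)
H - g(B(p(-1, r))) = (-5 + I*sqrt(106)) - (1/3 - (-3/2 + (1/2)*1)/6) = (-5 + I*sqrt(106)) - (1/3 - (-3/2 + 1/2)/6) = (-5 + I*sqrt(106)) - (1/3 - 1/6*(-1)) = (-5 + I*sqrt(106)) - (1/3 + 1/6) = (-5 + I*sqrt(106)) - 1*1/2 = (-5 + I*sqrt(106)) - 1/2 = -11/2 + I*sqrt(106)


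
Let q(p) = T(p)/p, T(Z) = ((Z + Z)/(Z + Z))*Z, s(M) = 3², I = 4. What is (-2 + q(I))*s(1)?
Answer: -9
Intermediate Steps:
s(M) = 9
T(Z) = Z (T(Z) = ((2*Z)/((2*Z)))*Z = ((2*Z)*(1/(2*Z)))*Z = 1*Z = Z)
q(p) = 1 (q(p) = p/p = 1)
(-2 + q(I))*s(1) = (-2 + 1)*9 = -1*9 = -9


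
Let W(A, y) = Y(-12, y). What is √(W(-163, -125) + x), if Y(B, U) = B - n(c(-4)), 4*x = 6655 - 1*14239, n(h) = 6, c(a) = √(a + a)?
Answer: I*√1914 ≈ 43.749*I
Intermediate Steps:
c(a) = √2*√a (c(a) = √(2*a) = √2*√a)
x = -1896 (x = (6655 - 1*14239)/4 = (6655 - 14239)/4 = (¼)*(-7584) = -1896)
Y(B, U) = -6 + B (Y(B, U) = B - 1*6 = B - 6 = -6 + B)
W(A, y) = -18 (W(A, y) = -6 - 12 = -18)
√(W(-163, -125) + x) = √(-18 - 1896) = √(-1914) = I*√1914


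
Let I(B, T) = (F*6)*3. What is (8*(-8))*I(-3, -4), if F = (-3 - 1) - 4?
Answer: 9216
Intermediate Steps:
F = -8 (F = -4 - 4 = -8)
I(B, T) = -144 (I(B, T) = -8*6*3 = -48*3 = -144)
(8*(-8))*I(-3, -4) = (8*(-8))*(-144) = -64*(-144) = 9216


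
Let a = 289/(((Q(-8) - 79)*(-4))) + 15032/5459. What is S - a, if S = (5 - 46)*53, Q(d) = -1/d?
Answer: -7497819311/3444629 ≈ -2176.7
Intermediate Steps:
a = 12640494/3444629 (a = 289/(((-1/(-8) - 79)*(-4))) + 15032/5459 = 289/(((-1*(-⅛) - 79)*(-4))) + 15032*(1/5459) = 289/(((⅛ - 79)*(-4))) + 15032/5459 = 289/((-631/8*(-4))) + 15032/5459 = 289/(631/2) + 15032/5459 = 289*(2/631) + 15032/5459 = 578/631 + 15032/5459 = 12640494/3444629 ≈ 3.6696)
S = -2173 (S = -41*53 = -2173)
S - a = -2173 - 1*12640494/3444629 = -2173 - 12640494/3444629 = -7497819311/3444629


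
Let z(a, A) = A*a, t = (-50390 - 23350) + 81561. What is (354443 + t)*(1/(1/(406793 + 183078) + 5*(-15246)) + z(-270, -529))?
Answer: 2326631370077009874536/44965866329 ≈ 5.1742e+10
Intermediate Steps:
t = 7821 (t = -73740 + 81561 = 7821)
(354443 + t)*(1/(1/(406793 + 183078) + 5*(-15246)) + z(-270, -529)) = (354443 + 7821)*(1/(1/(406793 + 183078) + 5*(-15246)) - 529*(-270)) = 362264*(1/(1/589871 - 76230) + 142830) = 362264*(1/(-44965866329/589871) + 142830) = 362264*(-589871/44965866329 + 142830) = 362264*(6422474687181199/44965866329) = 2326631370077009874536/44965866329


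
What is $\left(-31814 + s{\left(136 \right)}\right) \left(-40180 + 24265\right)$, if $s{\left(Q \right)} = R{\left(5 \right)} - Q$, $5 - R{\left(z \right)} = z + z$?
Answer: $508563825$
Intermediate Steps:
$R{\left(z \right)} = 5 - 2 z$ ($R{\left(z \right)} = 5 - \left(z + z\right) = 5 - 2 z$)
$s{\left(Q \right)} = -5 - Q$ ($s{\left(Q \right)} = \left(5 - 10\right) - Q = -5 - Q$)
$\left(-31814 + s{\left(136 \right)}\right) \left(-40180 + 24265\right) = \left(-31814 - 141\right) \left(-40180 + 24265\right) = \left(-31814 - 141\right) \left(-15915\right) = \left(-31955\right) \left(-15915\right) = 508563825$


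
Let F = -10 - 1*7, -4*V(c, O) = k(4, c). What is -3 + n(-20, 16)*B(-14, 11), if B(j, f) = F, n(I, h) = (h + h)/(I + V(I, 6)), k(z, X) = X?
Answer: 499/15 ≈ 33.267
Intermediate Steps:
V(c, O) = -c/4
F = -17 (F = -10 - 7 = -17)
n(I, h) = 8*h/(3*I) (n(I, h) = (h + h)/(I - I/4) = (2*h)/((3*I/4)) = (2*h)*(4/(3*I)) = 8*h/(3*I))
B(j, f) = -17
-3 + n(-20, 16)*B(-14, 11) = -3 + ((8/3)*16/(-20))*(-17) = -3 + ((8/3)*16*(-1/20))*(-17) = -3 - 32/15*(-17) = -3 + 544/15 = 499/15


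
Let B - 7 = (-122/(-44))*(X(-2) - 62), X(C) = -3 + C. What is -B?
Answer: 3933/22 ≈ 178.77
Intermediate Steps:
B = -3933/22 (B = 7 + (-122/(-44))*((-3 - 2) - 62) = 7 + (-122*(-1/44))*(-5 - 62) = 7 + (61/22)*(-67) = 7 - 4087/22 = -3933/22 ≈ -178.77)
-B = -1*(-3933/22) = 3933/22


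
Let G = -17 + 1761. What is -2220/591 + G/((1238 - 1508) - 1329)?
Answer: -1526828/315003 ≈ -4.8470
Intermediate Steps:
G = 1744
-2220/591 + G/((1238 - 1508) - 1329) = -2220/591 + 1744/((1238 - 1508) - 1329) = -2220*1/591 + 1744/(-270 - 1329) = -740/197 + 1744/(-1599) = -740/197 + 1744*(-1/1599) = -740/197 - 1744/1599 = -1526828/315003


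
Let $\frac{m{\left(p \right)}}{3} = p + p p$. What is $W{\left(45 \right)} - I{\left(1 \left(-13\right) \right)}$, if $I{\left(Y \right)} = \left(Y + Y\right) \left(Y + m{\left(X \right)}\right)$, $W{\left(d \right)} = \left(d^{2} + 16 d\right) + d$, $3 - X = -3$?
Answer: $5728$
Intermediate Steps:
$X = 6$ ($X = 3 - -3 = 3 + 3 = 6$)
$m{\left(p \right)} = 3 p + 3 p^{2}$ ($m{\left(p \right)} = 3 \left(p + p p\right) = 3 \left(p + p^{2}\right) = 3 p + 3 p^{2}$)
$W{\left(d \right)} = d^{2} + 17 d$
$I{\left(Y \right)} = 2 Y \left(126 + Y\right)$ ($I{\left(Y \right)} = \left(Y + Y\right) \left(Y + 3 \cdot 6 \left(1 + 6\right)\right) = 2 Y \left(Y + 3 \cdot 6 \cdot 7\right) = 2 Y \left(Y + 126\right) = 2 Y \left(126 + Y\right)$)
$W{\left(45 \right)} - I{\left(1 \left(-13\right) \right)} = 45 \left(17 + 45\right) - 2 \cdot 1 \left(-13\right) \left(126 + 1 \left(-13\right)\right) = 45 \cdot 62 - 2 \left(-13\right) \left(126 - 13\right) = 2790 - 2 \left(-13\right) 113 = 2790 - -2938 = 2790 + 2938 = 5728$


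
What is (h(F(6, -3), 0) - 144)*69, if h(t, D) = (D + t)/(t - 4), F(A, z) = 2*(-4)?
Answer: -9890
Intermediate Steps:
F(A, z) = -8
h(t, D) = (D + t)/(-4 + t)
(h(F(6, -3), 0) - 144)*69 = ((0 - 8)/(-4 - 8) - 144)*69 = (-8/(-12) - 144)*69 = (-1/12*(-8) - 144)*69 = (⅔ - 144)*69 = -430/3*69 = -9890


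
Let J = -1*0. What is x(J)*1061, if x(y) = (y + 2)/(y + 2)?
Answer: 1061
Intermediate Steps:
J = 0
x(y) = 1 (x(y) = (2 + y)/(2 + y) = 1)
x(J)*1061 = 1*1061 = 1061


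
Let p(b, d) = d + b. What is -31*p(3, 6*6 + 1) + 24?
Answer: -1216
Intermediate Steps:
p(b, d) = b + d
-31*p(3, 6*6 + 1) + 24 = -31*(3 + (6*6 + 1)) + 24 = -31*(3 + (36 + 1)) + 24 = -31*(3 + 37) + 24 = -31*40 + 24 = -1240 + 24 = -1216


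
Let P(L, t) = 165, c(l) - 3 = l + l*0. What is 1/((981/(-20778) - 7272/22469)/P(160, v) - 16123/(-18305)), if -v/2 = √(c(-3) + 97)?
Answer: 31334924298370/27529296617337 ≈ 1.1382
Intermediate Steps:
c(l) = 3 + l (c(l) = 3 + (l + l*0) = 3 + (l + 0) = 3 + l)
v = -2*√97 (v = -2*√((3 - 3) + 97) = -2*√(0 + 97) = -2*√97 ≈ -19.698)
1/((981/(-20778) - 7272/22469)/P(160, v) - 16123/(-18305)) = 1/((981/(-20778) - 7272/22469)/165 - 16123/(-18305)) = 1/((981*(-1/20778) - 7272*1/22469)*(1/165) - 16123*(-1/18305)) = 1/((-327/6926 - 7272/22469)*(1/165) + 16123/18305) = 1/(-57713235/155620294*1/165 + 16123/18305) = 1/(-3847549/1711823234 + 16123/18305) = 1/(27529296617337/31334924298370) = 31334924298370/27529296617337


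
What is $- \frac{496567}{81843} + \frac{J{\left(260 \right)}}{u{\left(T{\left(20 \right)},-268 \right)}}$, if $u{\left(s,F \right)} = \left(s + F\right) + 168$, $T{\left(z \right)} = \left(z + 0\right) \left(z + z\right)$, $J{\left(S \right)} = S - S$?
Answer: $- \frac{496567}{81843} \approx -6.0673$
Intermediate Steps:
$J{\left(S \right)} = 0$
$T{\left(z \right)} = 2 z^{2}$ ($T{\left(z \right)} = z 2 z = 2 z^{2}$)
$u{\left(s,F \right)} = 168 + F + s$ ($u{\left(s,F \right)} = \left(F + s\right) + 168 = 168 + F + s$)
$- \frac{496567}{81843} + \frac{J{\left(260 \right)}}{u{\left(T{\left(20 \right)},-268 \right)}} = - \frac{496567}{81843} + \frac{0}{168 - 268 + 2 \cdot 20^{2}} = \left(-496567\right) \frac{1}{81843} + \frac{0}{168 - 268 + 2 \cdot 400} = - \frac{496567}{81843} + \frac{0}{168 - 268 + 800} = - \frac{496567}{81843} + \frac{0}{700} = - \frac{496567}{81843} + 0 \cdot \frac{1}{700} = - \frac{496567}{81843} + 0 = - \frac{496567}{81843}$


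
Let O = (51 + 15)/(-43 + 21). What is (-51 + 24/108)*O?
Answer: 457/3 ≈ 152.33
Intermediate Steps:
O = -3 (O = 66/(-22) = 66*(-1/22) = -3)
(-51 + 24/108)*O = (-51 + 24/108)*(-3) = (-51 + 24*(1/108))*(-3) = (-51 + 2/9)*(-3) = -457/9*(-3) = 457/3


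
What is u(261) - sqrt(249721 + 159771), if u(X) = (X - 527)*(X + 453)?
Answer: -189924 - 2*sqrt(102373) ≈ -1.9056e+5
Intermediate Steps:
u(X) = (-527 + X)*(453 + X)
u(261) - sqrt(249721 + 159771) = (-238731 + 261**2 - 74*261) - sqrt(249721 + 159771) = (-238731 + 68121 - 19314) - sqrt(409492) = -189924 - 2*sqrt(102373)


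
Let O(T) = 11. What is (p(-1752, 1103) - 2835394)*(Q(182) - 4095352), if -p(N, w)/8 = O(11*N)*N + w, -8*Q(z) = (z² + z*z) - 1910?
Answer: 22076605750117/2 ≈ 1.1038e+13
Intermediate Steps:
Q(z) = 955/4 - z²/4 (Q(z) = -((z² + z*z) - 1910)/8 = -((z² + z²) - 1910)/8 = -(2*z² - 1910)/8 = -(-1910 + 2*z²)/8 = 955/4 - z²/4)
p(N, w) = -88*N - 8*w (p(N, w) = -8*(11*N + w) = -8*(w + 11*N) = -88*N - 8*w)
(p(-1752, 1103) - 2835394)*(Q(182) - 4095352) = ((-88*(-1752) - 8*1103) - 2835394)*((955/4 - ¼*182²) - 4095352) = ((154176 - 8824) - 2835394)*((955/4 - ¼*33124) - 4095352) = (145352 - 2835394)*((955/4 - 8281) - 4095352) = -2690042*(-32169/4 - 4095352) = -2690042*(-16413577/4) = 22076605750117/2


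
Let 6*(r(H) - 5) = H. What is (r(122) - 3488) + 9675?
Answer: 18637/3 ≈ 6212.3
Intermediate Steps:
r(H) = 5 + H/6
(r(122) - 3488) + 9675 = ((5 + (⅙)*122) - 3488) + 9675 = ((5 + 61/3) - 3488) + 9675 = (76/3 - 3488) + 9675 = -10388/3 + 9675 = 18637/3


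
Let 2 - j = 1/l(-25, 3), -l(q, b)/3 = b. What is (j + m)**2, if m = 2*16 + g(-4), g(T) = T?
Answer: 73441/81 ≈ 906.68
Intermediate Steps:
l(q, b) = -3*b
j = 19/9 (j = 2 - 1/((-3*3)) = 2 - 1/(-9) = 2 - 1*(-1/9) = 2 + 1/9 = 19/9 ≈ 2.1111)
m = 28 (m = 2*16 - 4 = 32 - 4 = 28)
(j + m)**2 = (19/9 + 28)**2 = (271/9)**2 = 73441/81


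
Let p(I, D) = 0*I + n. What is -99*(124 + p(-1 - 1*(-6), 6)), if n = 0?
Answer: -12276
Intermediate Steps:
p(I, D) = 0 (p(I, D) = 0*I + 0 = 0 + 0 = 0)
-99*(124 + p(-1 - 1*(-6), 6)) = -99*(124 + 0) = -99*124 = -12276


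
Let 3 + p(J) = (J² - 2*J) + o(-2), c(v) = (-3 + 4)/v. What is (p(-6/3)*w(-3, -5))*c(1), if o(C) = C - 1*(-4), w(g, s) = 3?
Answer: 21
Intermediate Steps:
c(v) = 1/v
o(C) = 4 + C (o(C) = C + 4 = 4 + C)
p(J) = -1 + J² - 2*J (p(J) = -3 + ((J² - 2*J) + (4 - 2)) = -3 + ((J² - 2*J) + 2) = -3 + (2 + J² - 2*J) = -1 + J² - 2*J)
(p(-6/3)*w(-3, -5))*c(1) = ((-1 + (-6/3)² - (-12)/3)*3)/1 = ((-1 + (-6*⅓)² - (-12)/3)*3)*1 = ((-1 + (-2)² - 2*(-2))*3)*1 = ((-1 + 4 + 4)*3)*1 = (7*3)*1 = 21*1 = 21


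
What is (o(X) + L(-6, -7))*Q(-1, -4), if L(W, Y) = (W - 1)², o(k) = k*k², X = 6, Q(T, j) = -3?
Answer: -795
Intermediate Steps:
o(k) = k³
L(W, Y) = (-1 + W)²
(o(X) + L(-6, -7))*Q(-1, -4) = (6³ + (-1 - 6)²)*(-3) = (216 + (-7)²)*(-3) = (216 + 49)*(-3) = 265*(-3) = -795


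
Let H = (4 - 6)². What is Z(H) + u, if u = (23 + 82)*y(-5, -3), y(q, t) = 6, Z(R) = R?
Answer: 634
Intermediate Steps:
H = 4 (H = (-2)² = 4)
u = 630 (u = (23 + 82)*6 = 105*6 = 630)
Z(H) + u = 4 + 630 = 634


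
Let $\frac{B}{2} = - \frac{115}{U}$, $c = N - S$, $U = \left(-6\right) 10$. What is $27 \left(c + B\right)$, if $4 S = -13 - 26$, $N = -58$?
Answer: $- \frac{4797}{4} \approx -1199.3$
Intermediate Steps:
$U = -60$
$S = - \frac{39}{4}$ ($S = \frac{-13 - 26}{4} = \frac{1}{4} \left(-39\right) = - \frac{39}{4} \approx -9.75$)
$c = - \frac{193}{4}$ ($c = -58 - - \frac{39}{4} = -58 + \frac{39}{4} = - \frac{193}{4} \approx -48.25$)
$B = \frac{23}{6}$ ($B = 2 \left(- \frac{115}{-60}\right) = 2 \left(\left(-115\right) \left(- \frac{1}{60}\right)\right) = 2 \cdot \frac{23}{12} = \frac{23}{6} \approx 3.8333$)
$27 \left(c + B\right) = 27 \left(- \frac{193}{4} + \frac{23}{6}\right) = 27 \left(- \frac{533}{12}\right) = - \frac{4797}{4}$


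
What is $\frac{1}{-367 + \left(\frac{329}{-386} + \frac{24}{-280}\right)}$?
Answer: $- \frac{13510}{4970843} \approx -0.0027178$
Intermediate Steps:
$\frac{1}{-367 + \left(\frac{329}{-386} + \frac{24}{-280}\right)} = \frac{1}{-367 + \left(329 \left(- \frac{1}{386}\right) + 24 \left(- \frac{1}{280}\right)\right)} = \frac{1}{-367 - \frac{12673}{13510}} = \frac{1}{- \frac{4970843}{13510}} = - \frac{13510}{4970843}$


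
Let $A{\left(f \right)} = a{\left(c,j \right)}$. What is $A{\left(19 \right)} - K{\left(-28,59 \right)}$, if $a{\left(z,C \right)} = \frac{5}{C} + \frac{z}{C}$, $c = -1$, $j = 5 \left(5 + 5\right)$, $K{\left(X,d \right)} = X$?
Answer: $\frac{702}{25} \approx 28.08$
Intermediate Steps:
$j = 50$ ($j = 5 \cdot 10 = 50$)
$A{\left(f \right)} = \frac{2}{25}$ ($A{\left(f \right)} = \frac{5 - 1}{50} = \frac{1}{50} \cdot 4 = \frac{2}{25}$)
$A{\left(19 \right)} - K{\left(-28,59 \right)} = \frac{2}{25} - -28 = \frac{2}{25} + 28 = \frac{702}{25}$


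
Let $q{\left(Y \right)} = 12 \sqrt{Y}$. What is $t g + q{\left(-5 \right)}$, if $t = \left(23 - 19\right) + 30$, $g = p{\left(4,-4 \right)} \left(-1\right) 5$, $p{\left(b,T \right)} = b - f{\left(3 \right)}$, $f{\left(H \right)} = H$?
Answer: $-170 + 12 i \sqrt{5} \approx -170.0 + 26.833 i$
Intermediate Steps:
$p{\left(b,T \right)} = -3 + b$ ($p{\left(b,T \right)} = b - 3 = -3 + b$)
$g = -5$ ($g = \left(-3 + 4\right) \left(-1\right) 5 = 1 \left(-1\right) 5 = \left(-1\right) 5 = -5$)
$t = 34$ ($t = 4 + 30 = 34$)
$t g + q{\left(-5 \right)} = 34 \left(-5\right) + 12 \sqrt{-5} = -170 + 12 i \sqrt{5}$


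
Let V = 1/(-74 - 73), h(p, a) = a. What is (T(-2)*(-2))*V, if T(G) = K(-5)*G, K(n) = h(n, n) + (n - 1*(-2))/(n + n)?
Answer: 94/735 ≈ 0.12789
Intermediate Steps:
V = -1/147 (V = 1/(-147) = -1/147 ≈ -0.0068027)
K(n) = n + (2 + n)/(2*n) (K(n) = n + (n - 1*(-2))/(n + n) = n + (n + 2)/((2*n)) = n + (1/(2*n))*(2 + n) = n + (2 + n)/(2*n))
T(G) = -47*G/10 (T(G) = (1/2 - 5 + 1/(-5))*G = (1/2 - 5 - 1/5)*G = -47*G/10)
(T(-2)*(-2))*V = (-47/10*(-2)*(-2))*(-1/147) = ((47/5)*(-2))*(-1/147) = -94/5*(-1/147) = 94/735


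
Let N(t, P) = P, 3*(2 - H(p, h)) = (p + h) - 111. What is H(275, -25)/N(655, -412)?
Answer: 133/1236 ≈ 0.10761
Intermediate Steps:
H(p, h) = 39 - h/3 - p/3 (H(p, h) = 2 - ((p + h) - 111)/3 = 2 - ((h + p) - 111)/3 = 2 - (-111 + h + p)/3 = 2 + (37 - h/3 - p/3) = 39 - h/3 - p/3)
H(275, -25)/N(655, -412) = (39 - ⅓*(-25) - ⅓*275)/(-412) = (39 + 25/3 - 275/3)*(-1/412) = -133/3*(-1/412) = 133/1236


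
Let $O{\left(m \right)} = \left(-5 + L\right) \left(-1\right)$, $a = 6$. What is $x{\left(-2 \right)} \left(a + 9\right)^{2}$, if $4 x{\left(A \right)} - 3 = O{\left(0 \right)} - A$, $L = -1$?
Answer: $\frac{2475}{4} \approx 618.75$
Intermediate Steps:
$O{\left(m \right)} = 6$ ($O{\left(m \right)} = \left(-5 - 1\right) \left(-1\right) = \left(-6\right) \left(-1\right) = 6$)
$x{\left(A \right)} = \frac{9}{4} - \frac{A}{4}$ ($x{\left(A \right)} = \frac{3}{4} + \frac{6 - A}{4} = \frac{3}{4} - \left(- \frac{3}{2} + \frac{A}{4}\right) = \frac{9}{4} - \frac{A}{4}$)
$x{\left(-2 \right)} \left(a + 9\right)^{2} = \left(\frac{9}{4} - - \frac{1}{2}\right) \left(6 + 9\right)^{2} = \left(\frac{9}{4} + \frac{1}{2}\right) 15^{2} = \frac{11}{4} \cdot 225 = \frac{2475}{4}$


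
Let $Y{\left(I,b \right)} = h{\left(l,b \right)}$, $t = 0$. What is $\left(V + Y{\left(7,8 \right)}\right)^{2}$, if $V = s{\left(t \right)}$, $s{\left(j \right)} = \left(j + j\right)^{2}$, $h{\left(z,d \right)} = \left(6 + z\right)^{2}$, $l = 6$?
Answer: $20736$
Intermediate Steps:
$Y{\left(I,b \right)} = 144$ ($Y{\left(I,b \right)} = \left(6 + 6\right)^{2} = 12^{2} = 144$)
$s{\left(j \right)} = 4 j^{2}$ ($s{\left(j \right)} = \left(2 j\right)^{2} = 4 j^{2}$)
$V = 0$ ($V = 4 \cdot 0^{2} = 4 \cdot 0 = 0$)
$\left(V + Y{\left(7,8 \right)}\right)^{2} = \left(0 + 144\right)^{2} = 144^{2} = 20736$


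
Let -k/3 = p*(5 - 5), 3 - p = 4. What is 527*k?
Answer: 0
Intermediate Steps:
p = -1 (p = 3 - 1*4 = 3 - 4 = -1)
k = 0 (k = -(-3)*(5 - 5) = -(-3)*0 = -3*0 = 0)
527*k = 527*0 = 0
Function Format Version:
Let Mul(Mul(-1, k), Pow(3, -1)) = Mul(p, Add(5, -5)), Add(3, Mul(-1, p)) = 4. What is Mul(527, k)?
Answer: 0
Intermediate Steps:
p = -1 (p = Add(3, Mul(-1, 4)) = Add(3, -4) = -1)
k = 0 (k = Mul(-3, Mul(-1, Add(5, -5))) = Mul(-3, Mul(-1, 0)) = Mul(-3, 0) = 0)
Mul(527, k) = Mul(527, 0) = 0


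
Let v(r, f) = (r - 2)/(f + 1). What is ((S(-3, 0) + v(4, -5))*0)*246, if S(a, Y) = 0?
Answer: 0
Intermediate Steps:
v(r, f) = (-2 + r)/(1 + f)
((S(-3, 0) + v(4, -5))*0)*246 = ((0 + (-2 + 4)/(1 - 5))*0)*246 = ((0 + 2/(-4))*0)*246 = ((0 - 1/4*2)*0)*246 = ((0 - 1/2)*0)*246 = -1/2*0*246 = 0*246 = 0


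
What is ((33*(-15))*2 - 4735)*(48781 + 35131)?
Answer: -480396200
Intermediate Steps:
((33*(-15))*2 - 4735)*(48781 + 35131) = (-495*2 - 4735)*83912 = (-990 - 4735)*83912 = -5725*83912 = -480396200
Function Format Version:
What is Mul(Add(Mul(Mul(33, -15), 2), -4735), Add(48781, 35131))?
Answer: -480396200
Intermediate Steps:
Mul(Add(Mul(Mul(33, -15), 2), -4735), Add(48781, 35131)) = Mul(Add(Mul(-495, 2), -4735), 83912) = Mul(Add(-990, -4735), 83912) = Mul(-5725, 83912) = -480396200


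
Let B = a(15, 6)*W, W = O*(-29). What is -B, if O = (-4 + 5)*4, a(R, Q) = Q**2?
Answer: 4176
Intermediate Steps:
O = 4 (O = 1*4 = 4)
W = -116 (W = 4*(-29) = -116)
B = -4176 (B = 6**2*(-116) = 36*(-116) = -4176)
-B = -1*(-4176) = 4176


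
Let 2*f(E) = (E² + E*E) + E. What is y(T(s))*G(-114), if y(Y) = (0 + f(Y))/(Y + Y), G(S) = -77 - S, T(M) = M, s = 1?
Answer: 111/4 ≈ 27.750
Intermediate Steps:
f(E) = E² + E/2 (f(E) = ((E² + E*E) + E)/2 = ((E² + E²) + E)/2 = (2*E² + E)/2 = (E + 2*E²)/2 = E² + E/2)
y(Y) = ¼ + Y/2 (y(Y) = (0 + Y*(½ + Y))/(Y + Y) = (Y*(½ + Y))/((2*Y)) = (Y*(½ + Y))*(1/(2*Y)) = ¼ + Y/2)
y(T(s))*G(-114) = (¼ + (½)*1)*(-77 - 1*(-114)) = (¼ + ½)*(-77 + 114) = (¾)*37 = 111/4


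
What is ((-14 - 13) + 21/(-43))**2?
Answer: 1397124/1849 ≈ 755.61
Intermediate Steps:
((-14 - 13) + 21/(-43))**2 = (-27 + 21*(-1/43))**2 = (-27 - 21/43)**2 = (-1182/43)**2 = 1397124/1849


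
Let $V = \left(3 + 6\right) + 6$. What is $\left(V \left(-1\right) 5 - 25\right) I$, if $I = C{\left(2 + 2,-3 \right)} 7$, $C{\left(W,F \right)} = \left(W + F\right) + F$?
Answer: $1400$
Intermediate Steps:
$C{\left(W,F \right)} = W + 2 F$ ($C{\left(W,F \right)} = \left(F + W\right) + F = W + 2 F$)
$I = -14$ ($I = \left(\left(2 + 2\right) + 2 \left(-3\right)\right) 7 = \left(4 - 6\right) 7 = \left(-2\right) 7 = -14$)
$V = 15$ ($V = 9 + 6 = 15$)
$\left(V \left(-1\right) 5 - 25\right) I = \left(15 \left(-1\right) 5 - 25\right) \left(-14\right) = \left(\left(-15\right) 5 - 25\right) \left(-14\right) = \left(-75 - 25\right) \left(-14\right) = \left(-100\right) \left(-14\right) = 1400$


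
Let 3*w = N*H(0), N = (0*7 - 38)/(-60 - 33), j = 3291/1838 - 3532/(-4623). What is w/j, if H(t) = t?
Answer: 0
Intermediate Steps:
j = 21706109/8497074 (j = 3291*(1/1838) - 3532*(-1/4623) = 3291/1838 + 3532/4623 = 21706109/8497074 ≈ 2.5545)
N = 38/93 (N = (0 - 38)/(-93) = -38*(-1/93) = 38/93 ≈ 0.40860)
w = 0 (w = ((38/93)*0)/3 = (⅓)*0 = 0)
w/j = 0/(21706109/8497074) = 0*(8497074/21706109) = 0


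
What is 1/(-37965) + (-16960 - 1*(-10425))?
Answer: -248101276/37965 ≈ -6535.0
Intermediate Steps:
1/(-37965) + (-16960 - 1*(-10425)) = -1/37965 + (-16960 + 10425) = -1/37965 - 6535 = -248101276/37965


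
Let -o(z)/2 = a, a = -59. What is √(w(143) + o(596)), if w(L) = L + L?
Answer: 2*√101 ≈ 20.100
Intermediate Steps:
o(z) = 118 (o(z) = -2*(-59) = 118)
w(L) = 2*L
√(w(143) + o(596)) = √(2*143 + 118) = √(286 + 118) = √404 = 2*√101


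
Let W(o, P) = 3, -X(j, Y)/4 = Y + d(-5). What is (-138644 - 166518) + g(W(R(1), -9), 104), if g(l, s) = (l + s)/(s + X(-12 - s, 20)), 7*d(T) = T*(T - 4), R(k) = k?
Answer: -3662693/12 ≈ -3.0522e+5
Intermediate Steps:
d(T) = T*(-4 + T)/7 (d(T) = (T*(T - 4))/7 = (T*(-4 + T))/7 = T*(-4 + T)/7)
X(j, Y) = -180/7 - 4*Y (X(j, Y) = -4*(Y + (1/7)*(-5)*(-4 - 5)) = -4*(Y + (1/7)*(-5)*(-9)) = -4*(Y + 45/7) = -4*(45/7 + Y) = -180/7 - 4*Y)
g(l, s) = (l + s)/(-740/7 + s) (g(l, s) = (l + s)/(s + (-180/7 - 4*20)) = (l + s)/(s + (-180/7 - 80)) = (l + s)/(s - 740/7) = (l + s)/(-740/7 + s))
(-138644 - 166518) + g(W(R(1), -9), 104) = (-138644 - 166518) + 7*(3 + 104)/(-740 + 7*104) = -305162 + 7*107/(-740 + 728) = -305162 + 7*107/(-12) = -305162 + 7*(-1/12)*107 = -305162 - 749/12 = -3662693/12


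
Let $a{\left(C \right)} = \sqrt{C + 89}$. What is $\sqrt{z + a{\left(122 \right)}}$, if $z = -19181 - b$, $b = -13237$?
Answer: $\sqrt{-5944 + \sqrt{211}} \approx 77.003 i$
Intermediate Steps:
$a{\left(C \right)} = \sqrt{89 + C}$
$z = -5944$ ($z = -19181 - -13237 = -19181 + 13237 = -5944$)
$\sqrt{z + a{\left(122 \right)}} = \sqrt{-5944 + \sqrt{89 + 122}} = \sqrt{-5944 + \sqrt{211}}$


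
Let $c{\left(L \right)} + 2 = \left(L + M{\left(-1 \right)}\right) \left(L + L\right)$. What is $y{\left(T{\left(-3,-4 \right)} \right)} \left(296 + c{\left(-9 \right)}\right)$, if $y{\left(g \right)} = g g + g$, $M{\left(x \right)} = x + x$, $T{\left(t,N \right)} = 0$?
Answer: $0$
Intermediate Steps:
$M{\left(x \right)} = 2 x$
$y{\left(g \right)} = g + g^{2}$ ($y{\left(g \right)} = g^{2} + g = g + g^{2}$)
$c{\left(L \right)} = -2 + 2 L \left(-2 + L\right)$ ($c{\left(L \right)} = -2 + \left(L + 2 \left(-1\right)\right) \left(L + L\right) = -2 + \left(L - 2\right) 2 L = -2 + \left(-2 + L\right) 2 L = -2 + 2 L \left(-2 + L\right)$)
$y{\left(T{\left(-3,-4 \right)} \right)} \left(296 + c{\left(-9 \right)}\right) = 0 \left(1 + 0\right) \left(296 - \left(-34 - 162\right)\right) = 0 \cdot 1 \left(296 + \left(-2 + 36 + 2 \cdot 81\right)\right) = 0 \left(296 + \left(-2 + 36 + 162\right)\right) = 0 \left(296 + 196\right) = 0 \cdot 492 = 0$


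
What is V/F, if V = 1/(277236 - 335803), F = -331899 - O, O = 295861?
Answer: 1/36766019920 ≈ 2.7199e-11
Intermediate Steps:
F = -627760 (F = -331899 - 1*295861 = -331899 - 295861 = -627760)
V = -1/58567 (V = 1/(-58567) = -1/58567 ≈ -1.7074e-5)
V/F = -1/58567/(-627760) = -1/58567*(-1/627760) = 1/36766019920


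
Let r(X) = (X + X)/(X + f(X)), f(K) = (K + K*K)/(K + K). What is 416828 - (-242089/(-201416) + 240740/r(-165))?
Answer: 1572858820199/6646728 ≈ 2.3664e+5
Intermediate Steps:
f(K) = (K + K²)/(2*K) (f(K) = (K + K²)/((2*K)) = (K + K²)*(1/(2*K)) = (K + K²)/(2*K))
r(X) = 2*X/(½ + 3*X/2) (r(X) = (X + X)/(X + (½ + X/2)) = (2*X)/(½ + 3*X/2) = 2*X/(½ + 3*X/2))
416828 - (-242089/(-201416) + 240740/r(-165)) = 416828 - (-242089/(-201416) + 240740/((4*(-165)/(1 + 3*(-165))))) = 416828 - (-242089*(-1/201416) + 240740/((4*(-165)/(1 - 495)))) = 416828 - (242089/201416 + 240740/((4*(-165)/(-494)))) = 416828 - (242089/201416 + 240740/((4*(-165)*(-1/494)))) = 416828 - (242089/201416 + 240740/(330/247)) = 416828 - (242089/201416 + 240740*(247/330)) = 416828 - (242089/201416 + 5946278/33) = 416828 - 1*1197683518585/6646728 = 416828 - 1197683518585/6646728 = 1572858820199/6646728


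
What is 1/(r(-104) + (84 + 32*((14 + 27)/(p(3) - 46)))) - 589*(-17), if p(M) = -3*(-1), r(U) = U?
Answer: 21748193/2172 ≈ 10013.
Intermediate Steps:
p(M) = 3
1/(r(-104) + (84 + 32*((14 + 27)/(p(3) - 46)))) - 589*(-17) = 1/(-104 + (84 + 32*((14 + 27)/(3 - 46)))) - 589*(-17) = 1/(-104 + (84 + 32*(41/(-43)))) + 10013 = 1/(-104 + (84 + 32*(41*(-1/43)))) + 10013 = 1/(-104 + (84 + 32*(-41/43))) + 10013 = 1/(-104 + (84 - 1312/43)) + 10013 = 1/(-104 + 2300/43) + 10013 = 1/(-2172/43) + 10013 = -43/2172 + 10013 = 21748193/2172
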